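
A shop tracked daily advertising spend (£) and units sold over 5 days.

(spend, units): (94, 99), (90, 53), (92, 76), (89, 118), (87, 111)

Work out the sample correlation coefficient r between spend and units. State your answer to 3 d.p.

-0.297

n = 5, Σx = 452, Σy = 457, Σx² = 40890, Σy² = 44631, Σxy = 41227
nΣxy − ΣxΣy = 206135 − 206564 = -429
nΣx² − (Σx)² = 204450 − 204304 = 146; nΣy² − (Σy)² = 223155 − 208849 = 14306
r = -429 / √(146 × 14306) = -429 / 1445.2252 ≈ -0.297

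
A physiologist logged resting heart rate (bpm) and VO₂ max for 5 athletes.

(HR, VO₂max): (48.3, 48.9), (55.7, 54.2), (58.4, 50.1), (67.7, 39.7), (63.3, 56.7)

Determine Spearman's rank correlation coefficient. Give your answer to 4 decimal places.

Rank HR: 1, 2, 3, 5, 4
Rank VO₂max: 2, 4, 3, 1, 5
d = rank(HR) − rank(VO₂max): -1, -2, 0, 4, -1; Σd² = 22
ρ = 1 − 6Σd² / [n(n²−1)] = 1 − 6×22 / (5×24) = 1 − 132/120 ≈ -0.1000

-0.1000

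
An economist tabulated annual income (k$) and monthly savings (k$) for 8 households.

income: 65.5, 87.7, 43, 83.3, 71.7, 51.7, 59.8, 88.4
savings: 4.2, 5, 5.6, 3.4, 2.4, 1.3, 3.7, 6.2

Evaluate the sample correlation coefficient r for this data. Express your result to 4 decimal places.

0.2867

n = 8, Σx = 551.1, Σy = 31.8, Σx² = 39973.81, Σy² = 145.14, Σxy = 2246.25
nΣxy − ΣxΣy = 17970 − 17524.98 = 445.02
nΣx² − (Σx)² = 319790.48 − 303711.21 = 16079.27; nΣy² − (Σy)² = 1161.12 − 1011.24 = 149.88
r = 445.02 / √(16079.27 × 149.88) = 445.02 / 1552.4049 ≈ 0.2867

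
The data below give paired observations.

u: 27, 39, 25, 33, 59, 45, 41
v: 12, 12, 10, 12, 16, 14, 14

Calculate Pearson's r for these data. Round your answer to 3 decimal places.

n = 7, Σu = 269, Σv = 90, Σu² = 11151, Σv² = 1180, Σuv = 3586
nΣuv − ΣuΣv = 25102 − 24210 = 892
nΣu² − (Σu)² = 78057 − 72361 = 5696; nΣv² − (Σv)² = 8260 − 8100 = 160
r = 892 / √(5696 × 160) = 892 / 954.6518 ≈ 0.934

0.934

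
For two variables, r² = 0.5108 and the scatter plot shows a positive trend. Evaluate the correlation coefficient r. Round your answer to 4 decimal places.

|r| = √0.5108 = 0.7147
The association is positive, so r = 0.7147.

0.7147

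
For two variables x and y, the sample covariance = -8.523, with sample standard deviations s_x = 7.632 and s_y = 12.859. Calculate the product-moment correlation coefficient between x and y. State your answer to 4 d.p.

-0.0868

r = Cov(x,y) / (s_x · s_y) = -8.523 / (7.632 × 12.859)
  = -8.523 / 98.1399 ≈ -0.0868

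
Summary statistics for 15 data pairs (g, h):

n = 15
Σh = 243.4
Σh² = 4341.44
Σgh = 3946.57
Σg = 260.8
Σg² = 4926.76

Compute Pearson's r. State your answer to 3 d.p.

r = (nΣgh − ΣgΣh) / √[(nΣg² − (Σg)²)(nΣh² − (Σh)²)]
Numerator: 15×3946.57 − 260.8×243.4 = -4280.17
Denominator: √[(73901.4 − 68016.64)(65121.6 − 59243.56)] = √[5884.76 × 5878.04] = 5881.3990
r = -4280.17 / 5881.3990 ≈ -0.728

-0.728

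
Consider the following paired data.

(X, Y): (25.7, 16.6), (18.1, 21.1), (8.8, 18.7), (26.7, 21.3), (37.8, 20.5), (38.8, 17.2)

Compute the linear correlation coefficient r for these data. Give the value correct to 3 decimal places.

n = 6, ΣX = 155.9, ΣY = 115.4, ΣX² = 4712.71, ΣY² = 2240.24, ΣXY = 2984.06
nΣXY − ΣXΣY = 17904.36 − 17990.86 = -86.5
nΣX² − (ΣX)² = 28276.26 − 24304.81 = 3971.45; nΣY² − (ΣY)² = 13441.44 − 13317.16 = 124.28
r = -86.5 / √(3971.45 × 124.28) = -86.5 / 702.5467 ≈ -0.123

-0.123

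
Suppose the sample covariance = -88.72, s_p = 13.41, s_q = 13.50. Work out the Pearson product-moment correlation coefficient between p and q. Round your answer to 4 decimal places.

-0.4901

r = Cov(p,q) / (s_p · s_q) = -88.72 / (13.41 × 13.50)
  = -88.72 / 181.0350 ≈ -0.4901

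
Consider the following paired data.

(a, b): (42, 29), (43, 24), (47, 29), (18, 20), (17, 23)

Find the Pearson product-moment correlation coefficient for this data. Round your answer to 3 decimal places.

0.820

n = 5, Σa = 167, Σb = 125, Σa² = 6435, Σb² = 3187, Σab = 4364
nΣab − ΣaΣb = 21820 − 20875 = 945
nΣa² − (Σa)² = 32175 − 27889 = 4286; nΣb² − (Σb)² = 15935 − 15625 = 310
r = 945 / √(4286 × 310) = 945 / 1152.6751 ≈ 0.820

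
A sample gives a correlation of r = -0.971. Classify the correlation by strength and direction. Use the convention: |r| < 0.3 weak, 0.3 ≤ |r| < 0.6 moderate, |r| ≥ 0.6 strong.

r = -0.971 < 0 so the relationship is negative.
|r| = 0.971, which falls in the strong range.

strong negative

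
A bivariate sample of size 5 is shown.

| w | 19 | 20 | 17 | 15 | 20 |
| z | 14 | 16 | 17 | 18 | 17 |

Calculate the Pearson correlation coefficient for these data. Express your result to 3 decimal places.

n = 5, Σw = 91, Σz = 82, Σw² = 1675, Σz² = 1354, Σwz = 1485
nΣwz − ΣwΣz = 7425 − 7462 = -37
nΣw² − (Σw)² = 8375 − 8281 = 94; nΣz² − (Σz)² = 6770 − 6724 = 46
r = -37 / √(94 × 46) = -37 / 65.7571 ≈ -0.563

-0.563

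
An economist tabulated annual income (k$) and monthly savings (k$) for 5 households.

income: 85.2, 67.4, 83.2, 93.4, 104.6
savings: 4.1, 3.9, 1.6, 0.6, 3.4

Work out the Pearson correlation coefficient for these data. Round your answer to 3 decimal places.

-0.271

n = 5, Σx = 433.8, Σy = 13.6, Σx² = 38388.76, Σy² = 46.5, Σxy = 1156.98
nΣxy − ΣxΣy = 5784.9 − 5899.68 = -114.78
nΣx² − (Σx)² = 191943.8 − 188182.44 = 3761.36; nΣy² − (Σy)² = 232.5 − 184.96 = 47.54
r = -114.78 / √(3761.36 × 47.54) = -114.78 / 422.8653 ≈ -0.271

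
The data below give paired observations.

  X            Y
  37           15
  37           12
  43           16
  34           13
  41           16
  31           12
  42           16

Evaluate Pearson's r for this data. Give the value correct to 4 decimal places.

n = 7, ΣX = 265, ΣY = 100, ΣX² = 10149, ΣY² = 1450, ΣXY = 3829
nΣXY − ΣXΣY = 26803 − 26500 = 303
nΣX² − (ΣX)² = 71043 − 70225 = 818; nΣY² − (ΣY)² = 10150 − 10000 = 150
r = 303 / √(818 × 150) = 303 / 350.2856 ≈ 0.8650

0.8650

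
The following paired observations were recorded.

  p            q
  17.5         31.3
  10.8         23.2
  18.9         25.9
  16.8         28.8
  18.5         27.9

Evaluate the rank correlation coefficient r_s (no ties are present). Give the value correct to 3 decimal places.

0.100

Rank p: 3, 1, 5, 2, 4
Rank q: 5, 1, 2, 4, 3
d = rank(p) − rank(q): -2, 0, 3, -2, 1; Σd² = 18
ρ = 1 − 6Σd² / [n(n²−1)] = 1 − 6×18 / (5×24) = 1 − 108/120 ≈ 0.100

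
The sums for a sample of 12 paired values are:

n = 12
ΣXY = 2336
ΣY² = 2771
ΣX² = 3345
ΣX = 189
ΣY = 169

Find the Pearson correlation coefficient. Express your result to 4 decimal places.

-0.8586

r = (nΣXY − ΣXΣY) / √[(nΣX² − (ΣX)²)(nΣY² − (ΣY)²)]
Numerator: 12×2336 − 189×169 = -3909
Denominator: √[(40140 − 35721)(33252 − 28561)] = √[4419 × 4691] = 4552.9693
r = -3909 / 4552.9693 ≈ -0.8586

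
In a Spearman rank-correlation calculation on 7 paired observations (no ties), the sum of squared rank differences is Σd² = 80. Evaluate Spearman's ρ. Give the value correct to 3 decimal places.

-0.429

ρ = 1 − 6Σd² / [n(n²−1)] = 1 − 6×80 / (7×48)
  = 1 − 480/336 = 1 − 1.4286 ≈ -0.429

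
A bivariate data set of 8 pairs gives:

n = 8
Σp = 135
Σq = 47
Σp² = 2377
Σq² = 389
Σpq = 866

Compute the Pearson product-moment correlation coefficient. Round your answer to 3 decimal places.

r = (nΣpq − ΣpΣq) / √[(nΣp² − (Σp)²)(nΣq² − (Σq)²)]
Numerator: 8×866 − 135×47 = 583
Denominator: √[(19016 − 18225)(3112 − 2209)] = √[791 × 903] = 845.1467
r = 583 / 845.1467 ≈ 0.690

0.690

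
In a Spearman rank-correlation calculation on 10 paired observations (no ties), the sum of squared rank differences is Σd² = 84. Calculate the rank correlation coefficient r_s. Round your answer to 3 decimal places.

ρ = 1 − 6Σd² / [n(n²−1)] = 1 − 6×84 / (10×99)
  = 1 − 504/990 = 1 − 0.5091 ≈ 0.491

0.491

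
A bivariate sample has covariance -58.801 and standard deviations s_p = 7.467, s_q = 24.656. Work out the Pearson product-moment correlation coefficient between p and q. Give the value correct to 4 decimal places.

-0.3194

r = Cov(p,q) / (s_p · s_q) = -58.801 / (7.467 × 24.656)
  = -58.801 / 184.1064 ≈ -0.3194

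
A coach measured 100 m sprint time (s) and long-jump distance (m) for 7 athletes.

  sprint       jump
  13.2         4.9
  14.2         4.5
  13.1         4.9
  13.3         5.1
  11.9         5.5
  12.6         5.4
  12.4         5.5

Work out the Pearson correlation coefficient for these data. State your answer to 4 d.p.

n = 7, Σx = 90.7, Σy = 35.8, Σx² = 1178.51, Σy² = 183.94, Σxy = 462.29
nΣxy − ΣxΣy = 3236.03 − 3247.06 = -11.03
nΣx² − (Σx)² = 8249.57 − 8226.49 = 23.08; nΣy² − (Σy)² = 1287.58 − 1281.64 = 5.94
r = -11.03 / √(23.08 × 5.94) = -11.03 / 11.7088 ≈ -0.9420

-0.9420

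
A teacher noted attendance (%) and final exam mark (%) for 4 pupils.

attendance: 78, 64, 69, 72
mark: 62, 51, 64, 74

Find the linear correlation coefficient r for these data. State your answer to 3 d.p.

0.518

n = 4, Σx = 283, Σy = 251, Σx² = 20125, Σy² = 16017, Σxy = 17844
nΣxy − ΣxΣy = 71376 − 71033 = 343
nΣx² − (Σx)² = 80500 − 80089 = 411; nΣy² − (Σy)² = 64068 − 63001 = 1067
r = 343 / √(411 × 1067) = 343 / 662.2213 ≈ 0.518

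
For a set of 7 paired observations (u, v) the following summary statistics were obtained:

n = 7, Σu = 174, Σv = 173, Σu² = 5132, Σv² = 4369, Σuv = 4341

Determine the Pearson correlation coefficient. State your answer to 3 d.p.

r = (nΣuv − ΣuΣv) / √[(nΣu² − (Σu)²)(nΣv² − (Σv)²)]
Numerator: 7×4341 − 174×173 = 285
Denominator: √[(35924 − 30276)(30583 − 29929)] = √[5648 × 654] = 1921.9240
r = 285 / 1921.9240 ≈ 0.148

0.148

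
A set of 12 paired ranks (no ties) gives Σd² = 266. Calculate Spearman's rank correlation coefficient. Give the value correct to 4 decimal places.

ρ = 1 − 6Σd² / [n(n²−1)] = 1 − 6×266 / (12×143)
  = 1 − 1596/1716 = 1 − 0.93007 ≈ 0.0699

0.0699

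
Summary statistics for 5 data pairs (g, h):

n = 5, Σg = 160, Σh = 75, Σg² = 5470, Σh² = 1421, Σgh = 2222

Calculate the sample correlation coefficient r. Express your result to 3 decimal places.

r = (nΣgh − ΣgΣh) / √[(nΣg² − (Σg)²)(nΣh² − (Σh)²)]
Numerator: 5×2222 − 160×75 = -890
Denominator: √[(27350 − 25600)(7105 − 5625)] = √[1750 × 1480] = 1609.3477
r = -890 / 1609.3477 ≈ -0.553

-0.553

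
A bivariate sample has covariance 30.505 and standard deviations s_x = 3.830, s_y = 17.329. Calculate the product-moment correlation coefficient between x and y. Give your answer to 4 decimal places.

0.4596

r = Cov(x,y) / (s_x · s_y) = 30.505 / (3.830 × 17.329)
  = 30.505 / 66.3701 ≈ 0.4596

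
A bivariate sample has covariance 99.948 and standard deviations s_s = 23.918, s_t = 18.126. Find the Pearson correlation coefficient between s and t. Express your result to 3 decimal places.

r = Cov(s,t) / (s_s · s_t) = 99.948 / (23.918 × 18.126)
  = 99.948 / 433.5377 ≈ 0.231

0.231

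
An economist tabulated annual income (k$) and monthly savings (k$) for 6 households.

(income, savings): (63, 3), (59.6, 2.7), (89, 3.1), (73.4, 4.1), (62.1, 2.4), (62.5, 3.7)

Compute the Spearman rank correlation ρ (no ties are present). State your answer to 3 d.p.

0.657

Rank income: 4, 1, 6, 5, 2, 3
Rank savings: 3, 2, 4, 6, 1, 5
d = rank(income) − rank(savings): 1, -1, 2, -1, 1, -2; Σd² = 12
ρ = 1 − 6Σd² / [n(n²−1)] = 1 − 6×12 / (6×35) = 1 − 72/210 ≈ 0.657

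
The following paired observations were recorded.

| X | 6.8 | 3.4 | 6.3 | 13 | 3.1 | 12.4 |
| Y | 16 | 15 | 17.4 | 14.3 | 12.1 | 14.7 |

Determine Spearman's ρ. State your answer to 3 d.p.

Rank X: 4, 2, 3, 6, 1, 5
Rank Y: 5, 4, 6, 2, 1, 3
d = rank(X) − rank(Y): -1, -2, -3, 4, 0, 2; Σd² = 34
ρ = 1 − 6Σd² / [n(n²−1)] = 1 − 6×34 / (6×35) = 1 − 204/210 ≈ 0.029

0.029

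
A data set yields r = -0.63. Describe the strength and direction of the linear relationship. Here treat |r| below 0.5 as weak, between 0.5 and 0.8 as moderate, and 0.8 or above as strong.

r = -0.63 < 0 so the relationship is negative.
|r| = 0.63, which falls in the moderate range.

moderate negative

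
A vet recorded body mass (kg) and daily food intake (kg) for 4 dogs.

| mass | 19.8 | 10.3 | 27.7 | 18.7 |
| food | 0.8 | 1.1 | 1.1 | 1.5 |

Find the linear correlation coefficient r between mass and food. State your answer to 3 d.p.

n = 4, Σx = 76.5, Σy = 4.5, Σx² = 1615.11, Σy² = 5.31, Σxy = 85.69
nΣxy − ΣxΣy = 342.76 − 344.25 = -1.49
nΣx² − (Σx)² = 6460.44 − 5852.25 = 608.19; nΣy² − (Σy)² = 21.24 − 20.25 = 0.99
r = -1.49 / √(608.19 × 0.99) = -1.49 / 24.5379 ≈ -0.061

-0.061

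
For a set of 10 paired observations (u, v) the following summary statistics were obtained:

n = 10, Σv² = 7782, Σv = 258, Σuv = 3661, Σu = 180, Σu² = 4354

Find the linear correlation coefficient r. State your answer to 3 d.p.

-0.878

r = (nΣuv − ΣuΣv) / √[(nΣu² − (Σu)²)(nΣv² − (Σv)²)]
Numerator: 10×3661 − 180×258 = -9830
Denominator: √[(43540 − 32400)(77820 − 66564)] = √[11140 × 11256] = 11197.8498
r = -9830 / 11197.8498 ≈ -0.878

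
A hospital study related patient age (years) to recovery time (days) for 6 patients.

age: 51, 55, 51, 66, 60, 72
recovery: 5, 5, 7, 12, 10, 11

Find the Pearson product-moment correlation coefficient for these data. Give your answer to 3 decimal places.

0.860

n = 6, Σx = 355, Σy = 50, Σx² = 21367, Σy² = 464, Σxy = 3071
nΣxy − ΣxΣy = 18426 − 17750 = 676
nΣx² − (Σx)² = 128202 − 126025 = 2177; nΣy² − (Σy)² = 2784 − 2500 = 284
r = 676 / √(2177 × 284) = 676 / 786.3002 ≈ 0.860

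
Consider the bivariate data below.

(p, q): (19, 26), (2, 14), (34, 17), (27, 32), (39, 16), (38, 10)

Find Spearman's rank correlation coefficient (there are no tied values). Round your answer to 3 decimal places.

Rank p: 2, 1, 4, 3, 6, 5
Rank q: 5, 2, 4, 6, 3, 1
d = rank(p) − rank(q): -3, -1, 0, -3, 3, 4; Σd² = 44
ρ = 1 − 6Σd² / [n(n²−1)] = 1 − 6×44 / (6×35) = 1 − 264/210 ≈ -0.257

-0.257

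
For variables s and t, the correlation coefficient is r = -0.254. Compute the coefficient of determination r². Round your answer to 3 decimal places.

0.065

r² = (-0.254)² = 0.065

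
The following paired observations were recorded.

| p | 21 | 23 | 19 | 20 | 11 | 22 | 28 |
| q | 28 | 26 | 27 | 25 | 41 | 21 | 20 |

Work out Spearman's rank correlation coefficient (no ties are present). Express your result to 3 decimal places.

Rank p: 4, 6, 2, 3, 1, 5, 7
Rank q: 6, 4, 5, 3, 7, 2, 1
d = rank(p) − rank(q): -2, 2, -3, 0, -6, 3, 6; Σd² = 98
ρ = 1 − 6Σd² / [n(n²−1)] = 1 − 6×98 / (7×48) = 1 − 588/336 ≈ -0.750

-0.750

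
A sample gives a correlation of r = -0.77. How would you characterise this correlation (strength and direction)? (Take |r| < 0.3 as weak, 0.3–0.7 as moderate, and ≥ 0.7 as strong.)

r = -0.77 < 0 so the relationship is negative.
|r| = 0.77, which falls in the strong range.

strong negative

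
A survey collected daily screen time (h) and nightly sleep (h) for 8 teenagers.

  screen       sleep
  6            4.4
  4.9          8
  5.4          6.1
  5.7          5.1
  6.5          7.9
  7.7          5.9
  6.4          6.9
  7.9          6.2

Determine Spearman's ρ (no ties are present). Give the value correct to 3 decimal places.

-0.071

Rank screen: 4, 1, 2, 3, 6, 7, 5, 8
Rank sleep: 1, 8, 4, 2, 7, 3, 6, 5
d = rank(screen) − rank(sleep): 3, -7, -2, 1, -1, 4, -1, 3; Σd² = 90
ρ = 1 − 6Σd² / [n(n²−1)] = 1 − 6×90 / (8×63) = 1 − 540/504 ≈ -0.071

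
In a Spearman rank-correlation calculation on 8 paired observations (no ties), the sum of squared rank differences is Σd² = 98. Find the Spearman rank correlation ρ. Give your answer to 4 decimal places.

ρ = 1 − 6Σd² / [n(n²−1)] = 1 − 6×98 / (8×63)
  = 1 − 588/504 = 1 − 1.16667 ≈ -0.1667

-0.1667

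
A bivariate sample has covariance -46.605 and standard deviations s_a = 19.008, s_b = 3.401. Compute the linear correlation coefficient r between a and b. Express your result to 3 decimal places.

-0.721

r = Cov(a,b) / (s_a · s_b) = -46.605 / (19.008 × 3.401)
  = -46.605 / 64.6462 ≈ -0.721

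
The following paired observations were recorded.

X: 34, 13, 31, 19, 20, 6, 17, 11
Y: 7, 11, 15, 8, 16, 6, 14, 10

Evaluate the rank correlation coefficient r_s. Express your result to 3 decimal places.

0.333

Rank X: 8, 3, 7, 5, 6, 1, 4, 2
Rank Y: 2, 5, 7, 3, 8, 1, 6, 4
d = rank(X) − rank(Y): 6, -2, 0, 2, -2, 0, -2, -2; Σd² = 56
ρ = 1 − 6Σd² / [n(n²−1)] = 1 − 6×56 / (8×63) = 1 − 336/504 ≈ 0.333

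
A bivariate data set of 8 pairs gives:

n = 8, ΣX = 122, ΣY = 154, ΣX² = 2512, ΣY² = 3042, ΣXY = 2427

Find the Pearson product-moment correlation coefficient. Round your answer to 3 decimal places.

0.349

r = (nΣXY − ΣXΣY) / √[(nΣX² − (ΣX)²)(nΣY² − (ΣY)²)]
Numerator: 8×2427 − 122×154 = 628
Denominator: √[(20096 − 14884)(24336 − 23716)] = √[5212 × 620] = 1797.6206
r = 628 / 1797.6206 ≈ 0.349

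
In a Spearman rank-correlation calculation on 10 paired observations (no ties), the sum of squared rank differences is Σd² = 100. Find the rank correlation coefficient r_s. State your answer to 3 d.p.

0.394

ρ = 1 − 6Σd² / [n(n²−1)] = 1 − 6×100 / (10×99)
  = 1 − 600/990 = 1 − 0.6061 ≈ 0.394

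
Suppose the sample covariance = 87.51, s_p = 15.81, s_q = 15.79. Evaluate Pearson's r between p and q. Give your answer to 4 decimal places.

r = Cov(p,q) / (s_p · s_q) = 87.51 / (15.81 × 15.79)
  = 87.51 / 249.6399 ≈ 0.3505

0.3505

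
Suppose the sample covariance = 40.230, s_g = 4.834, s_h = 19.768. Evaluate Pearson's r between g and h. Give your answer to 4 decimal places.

0.4210

r = Cov(g,h) / (s_g · s_h) = 40.230 / (4.834 × 19.768)
  = 40.230 / 95.5585 ≈ 0.4210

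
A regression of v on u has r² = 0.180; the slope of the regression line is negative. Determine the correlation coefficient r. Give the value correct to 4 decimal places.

-0.4243

|r| = √0.180 = 0.4243
The association is negative, so r = −0.4243.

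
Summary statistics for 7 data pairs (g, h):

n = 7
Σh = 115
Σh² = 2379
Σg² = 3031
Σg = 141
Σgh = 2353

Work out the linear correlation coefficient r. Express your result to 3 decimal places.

0.120

r = (nΣgh − ΣgΣh) / √[(nΣg² − (Σg)²)(nΣh² − (Σh)²)]
Numerator: 7×2353 − 141×115 = 256
Denominator: √[(21217 − 19881)(16653 − 13225)] = √[1336 × 3428] = 2140.0486
r = 256 / 2140.0486 ≈ 0.120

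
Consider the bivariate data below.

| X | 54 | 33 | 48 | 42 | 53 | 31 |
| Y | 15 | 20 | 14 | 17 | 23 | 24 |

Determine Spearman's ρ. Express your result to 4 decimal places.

Rank X: 6, 2, 4, 3, 5, 1
Rank Y: 2, 4, 1, 3, 5, 6
d = rank(X) − rank(Y): 4, -2, 3, 0, 0, -5; Σd² = 54
ρ = 1 − 6Σd² / [n(n²−1)] = 1 − 6×54 / (6×35) = 1 − 324/210 ≈ -0.5429

-0.5429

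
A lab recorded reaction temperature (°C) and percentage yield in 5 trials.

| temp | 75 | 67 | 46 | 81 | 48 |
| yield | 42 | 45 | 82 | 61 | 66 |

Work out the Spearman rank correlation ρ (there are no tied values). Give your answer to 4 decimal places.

Rank temp: 4, 3, 1, 5, 2
Rank yield: 1, 2, 5, 3, 4
d = rank(temp) − rank(yield): 3, 1, -4, 2, -2; Σd² = 34
ρ = 1 − 6Σd² / [n(n²−1)] = 1 − 6×34 / (5×24) = 1 − 204/120 ≈ -0.7000

-0.7000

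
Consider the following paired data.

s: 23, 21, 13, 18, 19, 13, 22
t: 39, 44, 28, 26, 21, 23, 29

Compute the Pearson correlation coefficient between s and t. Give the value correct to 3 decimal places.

n = 7, Σs = 129, Σt = 210, Σs² = 2477, Σt² = 6728, Σst = 3989
nΣst − ΣsΣt = 27923 − 27090 = 833
nΣs² − (Σs)² = 17339 − 16641 = 698; nΣt² − (Σt)² = 47096 − 44100 = 2996
r = 833 / √(698 × 2996) = 833 / 1446.1010 ≈ 0.576

0.576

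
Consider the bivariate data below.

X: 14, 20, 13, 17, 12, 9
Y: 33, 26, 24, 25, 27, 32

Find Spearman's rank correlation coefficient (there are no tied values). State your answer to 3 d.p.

Rank X: 4, 6, 3, 5, 2, 1
Rank Y: 6, 3, 1, 2, 4, 5
d = rank(X) − rank(Y): -2, 3, 2, 3, -2, -4; Σd² = 46
ρ = 1 − 6Σd² / [n(n²−1)] = 1 − 6×46 / (6×35) = 1 − 276/210 ≈ -0.314

-0.314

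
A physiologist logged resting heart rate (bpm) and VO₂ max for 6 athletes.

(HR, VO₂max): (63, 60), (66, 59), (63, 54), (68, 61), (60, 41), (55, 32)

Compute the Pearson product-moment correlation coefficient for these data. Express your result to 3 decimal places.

n = 6, Σx = 375, Σy = 307, Σx² = 23543, Σy² = 16423, Σxy = 19444
nΣxy − ΣxΣy = 116664 − 115125 = 1539
nΣx² − (Σx)² = 141258 − 140625 = 633; nΣy² − (Σy)² = 98538 − 94249 = 4289
r = 1539 / √(633 × 4289) = 1539 / 1647.7066 ≈ 0.934

0.934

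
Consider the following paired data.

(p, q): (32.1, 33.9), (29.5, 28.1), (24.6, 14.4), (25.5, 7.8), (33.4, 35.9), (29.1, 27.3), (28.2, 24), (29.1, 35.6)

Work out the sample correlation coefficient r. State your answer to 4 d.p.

0.8813

n = 8, Σp = 231.5, Σq = 207, Σp² = 6760.49, Σq² = 6084.48, Σpq = 6176.53
nΣpq − ΣpΣq = 49412.24 − 47920.5 = 1491.74
nΣp² − (Σp)² = 54083.92 − 53592.25 = 491.67; nΣq² − (Σq)² = 48675.84 − 42849 = 5826.84
r = 1491.74 / √(491.67 × 5826.84) = 1491.74 / 1692.5964 ≈ 0.8813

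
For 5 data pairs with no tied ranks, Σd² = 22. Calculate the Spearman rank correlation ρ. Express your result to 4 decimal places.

-0.1000

ρ = 1 − 6Σd² / [n(n²−1)] = 1 − 6×22 / (5×24)
  = 1 − 132/120 = 1 − 1.10000 ≈ -0.1000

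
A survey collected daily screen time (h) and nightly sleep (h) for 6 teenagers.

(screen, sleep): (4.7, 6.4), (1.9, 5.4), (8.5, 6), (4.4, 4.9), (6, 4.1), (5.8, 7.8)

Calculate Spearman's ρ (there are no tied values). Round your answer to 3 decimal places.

Rank screen: 3, 1, 6, 2, 5, 4
Rank sleep: 5, 3, 4, 2, 1, 6
d = rank(screen) − rank(sleep): -2, -2, 2, 0, 4, -2; Σd² = 32
ρ = 1 − 6Σd² / [n(n²−1)] = 1 − 6×32 / (6×35) = 1 − 192/210 ≈ 0.086

0.086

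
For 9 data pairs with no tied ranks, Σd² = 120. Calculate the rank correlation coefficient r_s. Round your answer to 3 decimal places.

0.000

ρ = 1 − 6Σd² / [n(n²−1)] = 1 − 6×120 / (9×80)
  = 1 − 720/720 = 1 − 1.0000 ≈ 0.000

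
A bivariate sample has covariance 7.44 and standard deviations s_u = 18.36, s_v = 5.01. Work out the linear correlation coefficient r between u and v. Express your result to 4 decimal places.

r = Cov(u,v) / (s_u · s_v) = 7.44 / (18.36 × 5.01)
  = 7.44 / 91.9836 ≈ 0.0809

0.0809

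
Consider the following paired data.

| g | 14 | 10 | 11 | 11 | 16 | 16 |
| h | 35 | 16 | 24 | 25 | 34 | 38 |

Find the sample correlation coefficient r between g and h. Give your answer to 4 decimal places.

n = 6, Σg = 78, Σh = 172, Σg² = 1050, Σh² = 5282, Σgh = 2341
nΣgh − ΣgΣh = 14046 − 13416 = 630
nΣg² − (Σg)² = 6300 − 6084 = 216; nΣh² − (Σh)² = 31692 − 29584 = 2108
r = 630 / √(216 × 2108) = 630 / 674.7800 ≈ 0.9336

0.9336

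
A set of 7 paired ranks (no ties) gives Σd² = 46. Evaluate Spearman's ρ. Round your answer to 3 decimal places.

0.179

ρ = 1 − 6Σd² / [n(n²−1)] = 1 − 6×46 / (7×48)
  = 1 − 276/336 = 1 − 0.8214 ≈ 0.179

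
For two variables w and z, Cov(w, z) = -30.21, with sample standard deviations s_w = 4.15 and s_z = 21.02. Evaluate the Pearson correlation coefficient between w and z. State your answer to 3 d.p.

r = Cov(w,z) / (s_w · s_z) = -30.21 / (4.15 × 21.02)
  = -30.21 / 87.2330 ≈ -0.346

-0.346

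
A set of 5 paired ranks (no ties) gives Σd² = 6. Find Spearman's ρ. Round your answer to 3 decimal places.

ρ = 1 − 6Σd² / [n(n²−1)] = 1 − 6×6 / (5×24)
  = 1 − 36/120 = 1 − 0.3000 ≈ 0.700

0.700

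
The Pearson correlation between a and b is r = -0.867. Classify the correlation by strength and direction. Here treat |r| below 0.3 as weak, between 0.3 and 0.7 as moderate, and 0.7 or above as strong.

strong negative

r = -0.867 < 0 so the relationship is negative.
|r| = 0.867, which falls in the strong range.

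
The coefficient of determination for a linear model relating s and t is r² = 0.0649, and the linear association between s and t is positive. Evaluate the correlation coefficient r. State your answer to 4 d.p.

|r| = √0.0649 = 0.2548
The association is positive, so r = 0.2548.

0.2548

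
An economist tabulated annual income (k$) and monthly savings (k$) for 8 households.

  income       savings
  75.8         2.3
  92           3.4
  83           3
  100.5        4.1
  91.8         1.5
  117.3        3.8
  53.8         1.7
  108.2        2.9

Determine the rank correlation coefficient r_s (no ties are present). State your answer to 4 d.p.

0.6429

Rank income: 2, 5, 3, 6, 4, 8, 1, 7
Rank savings: 3, 6, 5, 8, 1, 7, 2, 4
d = rank(income) − rank(savings): -1, -1, -2, -2, 3, 1, -1, 3; Σd² = 30
ρ = 1 − 6Σd² / [n(n²−1)] = 1 − 6×30 / (8×63) = 1 − 180/504 ≈ 0.6429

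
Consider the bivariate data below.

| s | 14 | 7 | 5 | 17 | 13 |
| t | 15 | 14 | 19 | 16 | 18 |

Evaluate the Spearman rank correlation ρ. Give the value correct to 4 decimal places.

Rank s: 4, 2, 1, 5, 3
Rank t: 2, 1, 5, 3, 4
d = rank(s) − rank(t): 2, 1, -4, 2, -1; Σd² = 26
ρ = 1 − 6Σd² / [n(n²−1)] = 1 − 6×26 / (5×24) = 1 − 156/120 ≈ -0.3000

-0.3000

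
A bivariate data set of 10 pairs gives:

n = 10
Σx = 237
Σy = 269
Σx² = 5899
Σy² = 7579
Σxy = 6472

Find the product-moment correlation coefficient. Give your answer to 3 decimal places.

r = (nΣxy − ΣxΣy) / √[(nΣx² − (Σx)²)(nΣy² − (Σy)²)]
Numerator: 10×6472 − 237×269 = 967
Denominator: √[(58990 − 56169)(75790 − 72361)] = √[2821 × 3429] = 3110.1783
r = 967 / 3110.1783 ≈ 0.311

0.311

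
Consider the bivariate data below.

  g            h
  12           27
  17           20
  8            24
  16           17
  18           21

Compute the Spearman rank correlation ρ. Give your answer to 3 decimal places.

-0.500

Rank g: 2, 4, 1, 3, 5
Rank h: 5, 2, 4, 1, 3
d = rank(g) − rank(h): -3, 2, -3, 2, 2; Σd² = 30
ρ = 1 − 6Σd² / [n(n²−1)] = 1 − 6×30 / (5×24) = 1 − 180/120 ≈ -0.500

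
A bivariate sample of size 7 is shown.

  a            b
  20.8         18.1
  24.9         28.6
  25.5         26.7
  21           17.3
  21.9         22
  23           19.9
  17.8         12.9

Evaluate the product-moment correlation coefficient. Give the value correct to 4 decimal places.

0.9497

n = 7, Σa = 154.9, Σb = 145.5, Σa² = 3469.35, Σb² = 3204.17, Σab = 3301.89
nΣab − ΣaΣb = 23113.23 − 22537.95 = 575.28
nΣa² − (Σa)² = 24285.45 − 23994.01 = 291.44; nΣb² − (Σb)² = 22429.19 − 21170.25 = 1258.94
r = 575.28 / √(291.44 × 1258.94) = 575.28 / 605.7272 ≈ 0.9497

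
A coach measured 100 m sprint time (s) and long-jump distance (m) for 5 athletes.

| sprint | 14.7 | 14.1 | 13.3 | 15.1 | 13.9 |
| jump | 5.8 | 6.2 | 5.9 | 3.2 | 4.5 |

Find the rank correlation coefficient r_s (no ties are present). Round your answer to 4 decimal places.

-0.5000

Rank sprint: 4, 3, 1, 5, 2
Rank jump: 3, 5, 4, 1, 2
d = rank(sprint) − rank(jump): 1, -2, -3, 4, 0; Σd² = 30
ρ = 1 − 6Σd² / [n(n²−1)] = 1 − 6×30 / (5×24) = 1 − 180/120 ≈ -0.5000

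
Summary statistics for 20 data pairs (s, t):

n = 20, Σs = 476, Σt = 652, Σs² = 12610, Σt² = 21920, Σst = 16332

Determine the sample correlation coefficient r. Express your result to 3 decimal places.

0.882

r = (nΣst − ΣsΣt) / √[(nΣs² − (Σs)²)(nΣt² − (Σt)²)]
Numerator: 20×16332 − 476×652 = 16288
Denominator: √[(252200 − 226576)(438400 − 425104)] = √[25624 × 13296] = 18457.9713
r = 16288 / 18457.9713 ≈ 0.882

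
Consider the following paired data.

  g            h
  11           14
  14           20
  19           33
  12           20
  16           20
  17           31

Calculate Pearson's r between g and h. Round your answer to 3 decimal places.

0.895

n = 6, Σg = 89, Σh = 138, Σg² = 1367, Σh² = 3446, Σgh = 2148
nΣgh − ΣgΣh = 12888 − 12282 = 606
nΣg² − (Σg)² = 8202 − 7921 = 281; nΣh² − (Σh)² = 20676 − 19044 = 1632
r = 606 / √(281 × 1632) = 606 / 677.1942 ≈ 0.895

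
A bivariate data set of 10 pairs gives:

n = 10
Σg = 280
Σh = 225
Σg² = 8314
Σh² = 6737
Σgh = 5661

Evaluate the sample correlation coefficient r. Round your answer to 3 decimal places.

r = (nΣgh − ΣgΣh) / √[(nΣg² − (Σg)²)(nΣh² − (Σh)²)]
Numerator: 10×5661 − 280×225 = -6390
Denominator: √[(83140 − 78400)(67370 − 50625)] = √[4740 × 16745] = 8909.0572
r = -6390 / 8909.0572 ≈ -0.717

-0.717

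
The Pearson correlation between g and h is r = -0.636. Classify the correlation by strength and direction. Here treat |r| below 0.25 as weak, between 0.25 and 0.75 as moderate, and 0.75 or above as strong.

r = -0.636 < 0 so the relationship is negative.
|r| = 0.636, which falls in the moderate range.

moderate negative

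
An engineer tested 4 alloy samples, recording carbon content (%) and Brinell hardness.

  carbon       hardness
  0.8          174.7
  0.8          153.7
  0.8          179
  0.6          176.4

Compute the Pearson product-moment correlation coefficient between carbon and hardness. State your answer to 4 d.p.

-0.3123

n = 4, Σx = 3, Σy = 683.8, Σx² = 2.28, Σy² = 117301.74, Σxy = 511.76
nΣxy − ΣxΣy = 2047.04 − 2051.4 = -4.36
nΣx² − (Σx)² = 9.12 − 9 = 0.12; nΣy² − (Σy)² = 469206.96 − 467582.44 = 1624.52
r = -4.36 / √(0.12 × 1624.52) = -4.36 / 13.9622 ≈ -0.3123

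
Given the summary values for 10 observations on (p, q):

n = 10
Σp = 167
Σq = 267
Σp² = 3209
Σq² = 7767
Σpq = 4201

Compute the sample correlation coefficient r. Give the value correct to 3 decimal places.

r = (nΣpq − ΣpΣq) / √[(nΣp² − (Σp)²)(nΣq² − (Σq)²)]
Numerator: 10×4201 − 167×267 = -2579
Denominator: √[(32090 − 27889)(77670 − 71289)] = √[4201 × 6381] = 5177.5072
r = -2579 / 5177.5072 ≈ -0.498

-0.498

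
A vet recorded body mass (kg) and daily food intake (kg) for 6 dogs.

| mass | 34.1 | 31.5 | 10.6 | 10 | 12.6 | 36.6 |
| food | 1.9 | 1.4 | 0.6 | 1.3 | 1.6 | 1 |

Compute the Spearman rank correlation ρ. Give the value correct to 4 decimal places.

Rank mass: 5, 4, 2, 1, 3, 6
Rank food: 6, 4, 1, 3, 5, 2
d = rank(mass) − rank(food): -1, 0, 1, -2, -2, 4; Σd² = 26
ρ = 1 − 6Σd² / [n(n²−1)] = 1 − 6×26 / (6×35) = 1 − 156/210 ≈ 0.2571

0.2571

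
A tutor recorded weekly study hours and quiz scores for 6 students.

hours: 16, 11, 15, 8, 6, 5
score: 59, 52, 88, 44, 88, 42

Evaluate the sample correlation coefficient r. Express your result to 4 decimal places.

n = 6, Σx = 61, Σy = 373, Σx² = 727, Σy² = 25373, Σxy = 3926
nΣxy − ΣxΣy = 23556 − 22753 = 803
nΣx² − (Σx)² = 4362 − 3721 = 641; nΣy² − (Σy)² = 152238 − 139129 = 13109
r = 803 / √(641 × 13109) = 803 / 2898.7703 ≈ 0.2770

0.2770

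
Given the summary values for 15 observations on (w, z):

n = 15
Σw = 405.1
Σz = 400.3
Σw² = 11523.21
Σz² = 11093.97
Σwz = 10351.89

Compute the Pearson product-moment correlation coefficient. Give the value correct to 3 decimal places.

r = (nΣwz − ΣwΣz) / √[(nΣw² − (Σw)²)(nΣz² − (Σz)²)]
Numerator: 15×10351.89 − 405.1×400.3 = -6883.18
Denominator: √[(172848.15 − 164106.01)(166409.55 − 160240.09)] = √[8742.14 × 6169.46] = 7343.9964
r = -6883.18 / 7343.9964 ≈ -0.937

-0.937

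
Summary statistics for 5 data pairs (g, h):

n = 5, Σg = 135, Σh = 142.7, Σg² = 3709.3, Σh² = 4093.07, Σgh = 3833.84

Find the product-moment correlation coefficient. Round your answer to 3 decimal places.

-0.526

r = (nΣgh − ΣgΣh) / √[(nΣg² − (Σg)²)(nΣh² − (Σh)²)]
Numerator: 5×3833.84 − 135×142.7 = -95.3
Denominator: √[(18546.5 − 18225)(20465.35 − 20363.29)] = √[321.5 × 102.06] = 181.1416
r = -95.3 / 181.1416 ≈ -0.526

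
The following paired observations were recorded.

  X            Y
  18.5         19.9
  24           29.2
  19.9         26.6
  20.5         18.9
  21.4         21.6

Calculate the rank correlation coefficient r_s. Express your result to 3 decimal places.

0.500

Rank X: 1, 5, 2, 3, 4
Rank Y: 2, 5, 4, 1, 3
d = rank(X) − rank(Y): -1, 0, -2, 2, 1; Σd² = 10
ρ = 1 − 6Σd² / [n(n²−1)] = 1 − 6×10 / (5×24) = 1 − 60/120 ≈ 0.500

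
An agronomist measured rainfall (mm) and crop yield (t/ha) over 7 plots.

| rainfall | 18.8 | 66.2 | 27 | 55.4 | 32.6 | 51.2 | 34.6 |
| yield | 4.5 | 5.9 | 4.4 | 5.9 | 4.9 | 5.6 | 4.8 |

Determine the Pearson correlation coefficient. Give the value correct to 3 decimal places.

0.962

n = 7, Σx = 285.8, Σy = 36, Σx² = 13415.4, Σy² = 187.64, Σxy = 1533.38
nΣxy − ΣxΣy = 10733.66 − 10288.8 = 444.86
nΣx² − (Σx)² = 93907.8 − 81681.64 = 12226.16; nΣy² − (Σy)² = 1313.48 − 1296 = 17.48
r = 444.86 / √(12226.16 × 17.48) = 444.86 / 462.2913 ≈ 0.962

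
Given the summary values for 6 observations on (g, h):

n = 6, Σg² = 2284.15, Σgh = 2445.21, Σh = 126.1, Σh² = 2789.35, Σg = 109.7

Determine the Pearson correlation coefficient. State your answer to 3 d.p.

r = (nΣgh − ΣgΣh) / √[(nΣg² − (Σg)²)(nΣh² − (Σh)²)]
Numerator: 6×2445.21 − 109.7×126.1 = 838.09
Denominator: √[(13704.9 − 12034.09)(16736.1 − 15901.21)] = √[1670.81 × 834.89] = 1181.0769
r = 838.09 / 1181.0769 ≈ 0.710

0.710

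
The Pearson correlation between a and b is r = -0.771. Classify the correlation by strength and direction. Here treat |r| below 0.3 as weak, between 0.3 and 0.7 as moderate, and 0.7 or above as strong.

r = -0.771 < 0 so the relationship is negative.
|r| = 0.771, which falls in the strong range.

strong negative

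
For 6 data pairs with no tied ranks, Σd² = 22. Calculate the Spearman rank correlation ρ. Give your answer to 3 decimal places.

ρ = 1 − 6Σd² / [n(n²−1)] = 1 − 6×22 / (6×35)
  = 1 − 132/210 = 1 − 0.6286 ≈ 0.371

0.371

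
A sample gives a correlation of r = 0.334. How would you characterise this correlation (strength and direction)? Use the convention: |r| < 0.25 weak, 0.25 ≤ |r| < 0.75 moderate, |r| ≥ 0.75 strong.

moderate positive

r = 0.334 > 0 so the relationship is positive.
|r| = 0.334, which falls in the moderate range.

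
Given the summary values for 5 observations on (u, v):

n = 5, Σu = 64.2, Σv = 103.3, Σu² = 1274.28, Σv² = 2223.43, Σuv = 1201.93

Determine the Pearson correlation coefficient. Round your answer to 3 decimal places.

r = (nΣuv − ΣuΣv) / √[(nΣu² − (Σu)²)(nΣv² − (Σv)²)]
Numerator: 5×1201.93 − 64.2×103.3 = -622.21
Denominator: √[(6371.4 − 4121.64)(11117.15 − 10670.89)] = √[2249.76 × 446.26] = 1001.9870
r = -622.21 / 1001.9870 ≈ -0.621

-0.621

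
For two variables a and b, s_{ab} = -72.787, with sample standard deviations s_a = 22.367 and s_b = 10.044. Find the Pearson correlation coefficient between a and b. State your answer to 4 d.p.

r = Cov(a,b) / (s_a · s_b) = -72.787 / (22.367 × 10.044)
  = -72.787 / 224.6541 ≈ -0.3240

-0.3240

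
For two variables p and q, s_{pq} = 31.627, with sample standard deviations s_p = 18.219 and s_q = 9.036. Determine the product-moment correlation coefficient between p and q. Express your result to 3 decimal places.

0.192

r = Cov(p,q) / (s_p · s_q) = 31.627 / (18.219 × 9.036)
  = 31.627 / 164.6269 ≈ 0.192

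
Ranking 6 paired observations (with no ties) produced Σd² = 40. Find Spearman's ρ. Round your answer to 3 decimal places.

ρ = 1 − 6Σd² / [n(n²−1)] = 1 − 6×40 / (6×35)
  = 1 − 240/210 = 1 − 1.1429 ≈ -0.143

-0.143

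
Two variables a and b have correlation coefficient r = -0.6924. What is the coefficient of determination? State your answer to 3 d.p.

0.479

r² = (-0.6924)² = 0.479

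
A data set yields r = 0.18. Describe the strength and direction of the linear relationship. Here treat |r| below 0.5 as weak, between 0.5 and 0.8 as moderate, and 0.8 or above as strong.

r = 0.18 > 0 so the relationship is positive.
|r| = 0.18, which falls in the weak range.

weak positive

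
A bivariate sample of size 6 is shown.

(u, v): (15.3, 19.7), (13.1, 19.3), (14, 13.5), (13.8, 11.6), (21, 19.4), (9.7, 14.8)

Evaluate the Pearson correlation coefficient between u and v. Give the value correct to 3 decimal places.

0.467

n = 6, Σu = 86.9, Σv = 98.3, Σu² = 1327.23, Σv² = 1672.79, Σuv = 1454.28
nΣuv − ΣuΣv = 8725.68 − 8542.27 = 183.41
nΣu² − (Σu)² = 7963.38 − 7551.61 = 411.77; nΣv² − (Σv)² = 10036.74 − 9662.89 = 373.85
r = 183.41 / √(411.77 × 373.85) = 183.41 / 392.3522 ≈ 0.467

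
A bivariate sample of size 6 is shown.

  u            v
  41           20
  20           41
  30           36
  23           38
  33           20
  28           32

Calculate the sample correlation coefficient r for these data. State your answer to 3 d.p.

-0.892

n = 6, Σu = 175, Σv = 187, Σu² = 5383, Σv² = 6245, Σuv = 5150
nΣuv − ΣuΣv = 30900 − 32725 = -1825
nΣu² − (Σu)² = 32298 − 30625 = 1673; nΣv² − (Σv)² = 37470 − 34969 = 2501
r = -1825 / √(1673 × 2501) = -1825 / 2045.5251 ≈ -0.892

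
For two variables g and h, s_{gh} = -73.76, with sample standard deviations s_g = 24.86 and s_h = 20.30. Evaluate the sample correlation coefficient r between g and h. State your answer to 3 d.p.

r = Cov(g,h) / (s_g · s_h) = -73.76 / (24.86 × 20.30)
  = -73.76 / 504.6580 ≈ -0.146

-0.146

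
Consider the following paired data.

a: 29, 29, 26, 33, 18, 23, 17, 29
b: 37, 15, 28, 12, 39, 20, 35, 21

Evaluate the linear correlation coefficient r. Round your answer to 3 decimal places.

-0.677

n = 8, Σa = 204, Σb = 207, Σa² = 5430, Σb² = 6109, Σab = 4998
nΣab − ΣaΣb = 39984 − 42228 = -2244
nΣa² − (Σa)² = 43440 − 41616 = 1824; nΣb² − (Σb)² = 48872 − 42849 = 6023
r = -2244 / √(1824 × 6023) = -2244 / 3314.5063 ≈ -0.677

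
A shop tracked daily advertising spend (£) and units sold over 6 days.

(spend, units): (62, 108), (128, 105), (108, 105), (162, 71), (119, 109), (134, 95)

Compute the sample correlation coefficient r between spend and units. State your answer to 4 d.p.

-0.7418

n = 6, Σx = 713, Σy = 593, Σx² = 90253, Σy² = 59661, Σxy = 68679
nΣxy − ΣxΣy = 412074 − 422809 = -10735
nΣx² − (Σx)² = 541518 − 508369 = 33149; nΣy² − (Σy)² = 357966 − 351649 = 6317
r = -10735 / √(33149 × 6317) = -10735 / 14470.7371 ≈ -0.7418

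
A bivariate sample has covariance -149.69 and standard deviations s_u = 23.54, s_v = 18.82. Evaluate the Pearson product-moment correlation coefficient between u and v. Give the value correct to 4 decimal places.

r = Cov(u,v) / (s_u · s_v) = -149.69 / (23.54 × 18.82)
  = -149.69 / 443.0228 ≈ -0.3379

-0.3379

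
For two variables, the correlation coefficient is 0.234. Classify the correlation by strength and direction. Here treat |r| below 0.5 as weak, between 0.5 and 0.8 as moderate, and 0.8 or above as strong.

weak positive

r = 0.234 > 0 so the relationship is positive.
|r| = 0.234, which falls in the weak range.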